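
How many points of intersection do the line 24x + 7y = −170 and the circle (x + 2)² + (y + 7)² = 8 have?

0

Centre (−2, −7), r² = 8. Distance² from centre to line = (73)²/625 = 5329/625.
Since d² > r², the line lies outside the circle.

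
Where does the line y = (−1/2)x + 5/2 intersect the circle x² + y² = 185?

From the line, y = (5 − x)/2. Substituting:
5x² − 10x − 715 = 0  ⟹  x² − 2x − 143 = 0
x = 13 or x = −11, giving (13, −4) and (−11, 8).

(−11, 8) and (13, −4)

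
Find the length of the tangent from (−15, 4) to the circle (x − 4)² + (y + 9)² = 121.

√409

With centre O = (4, −9), |OP|² = 530 and r² = 121.
Power of the point: PT² = |PO|² − r² = 409, so PT = √409.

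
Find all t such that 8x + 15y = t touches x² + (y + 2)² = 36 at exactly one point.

Tangency holds when the distance from the centre (0, −2) to the line equals the radius 6:
|8·0 + 15·(−2) − t| / √289 = 6
|t − (−30)| = 6·17, so t = 72 or t = −132.

t = −132 or t = 72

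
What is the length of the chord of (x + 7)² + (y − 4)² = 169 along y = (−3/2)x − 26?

4√13

Express y = (−52 − 3x)/2 and substitute into the circle:
13x² + 416x + 3120 = 0  ⟹  x² + 32x + 240 = 0
x = −12 or x = −20, giving (−12, −8) and (−20, 4).
|(−12, −8) − (−20, 4)| = √((8)² + (−12)²) = 4√13.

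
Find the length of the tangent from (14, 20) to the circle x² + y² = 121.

5√19

Centre (0, 0), r² = 121. |PO|² = (14)² + (20)² = 596.
Power of the point: PT² = |PO|² − r² = 475, so PT = 5√19.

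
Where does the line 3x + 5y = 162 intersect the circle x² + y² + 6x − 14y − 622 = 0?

(−1, 33) and (19, 21)

Substitute y = (162 − 3x)/5:
34x² − 612x − 646 = 0  ⟹  x² − 18x − 19 = 0
x = 19 or x = −1, giving (19, 21) and (−1, 33).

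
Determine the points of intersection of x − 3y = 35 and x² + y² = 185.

(−4, −13) and (11, −8)

From the line, y = (−35 + x)/3. Substituting:
10x² − 70x − 440 = 0  ⟹  x² − 7x − 44 = 0
x = 11 or x = −4, giving (11, −8) and (−4, −13).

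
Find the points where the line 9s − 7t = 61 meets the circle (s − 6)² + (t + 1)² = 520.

(−8, −19) and (20, 17)

From the line, t = (−61 + 9s)/7. Substituting:
130s² − 1560s − 20800 = 0  ⟹  s² − 12s − 160 = 0
s = 20 or s = −8, giving (20, 17) and (−8, −19).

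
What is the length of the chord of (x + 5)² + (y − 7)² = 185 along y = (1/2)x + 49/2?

Centre (−5, 7), r² = 185. Perpendicular distance d from centre to line = |30| / √5 = 30/√5.
Half the chord is √(r² − d²) = √(5), so the full chord is 2√5.

2√5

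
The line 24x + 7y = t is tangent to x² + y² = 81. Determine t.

t = −225 or t = 225

For a tangent, require d(centre, line) = r = 9.
|24·0 + 7·0 − t| / √625 = 9
|t| = 9·25, so t = 225 or t = −225.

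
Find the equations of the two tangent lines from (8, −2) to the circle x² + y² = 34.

A line y − (−2) = m(x − (8)) is tangent when its distance from (0, 0) is √34:
[m·(−8) − (2)]² = 34(m² + 1)
15m² + 16m − 15 = 0, so m = 3/5 or m = −5/3.
With m = 3/5: 3x − 5y = 34. With m = −5/3: 5x + 3y = 34.

3x − 5y = 34 and 5x + 3y = 34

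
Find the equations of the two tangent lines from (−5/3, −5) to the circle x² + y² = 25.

y = −5 and 3x + 4y = −25

Write the tangent as mx − y + (−5 − m·(−5/3)) = 0 and set its distance from the centre to 5:
[m·(5/3) − (5)]² = 25(m² + 1)
4m² + 3m = 0, so m = 0 or m = −3/4.
Through (−5/3, −5) these give y = −5 and 3x + 4y = −25.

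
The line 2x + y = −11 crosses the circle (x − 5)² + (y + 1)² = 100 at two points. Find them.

Substitute y = −2x − 11:
5x² + 30x + 25 = 0  ⟹  x² + 6x + 5 = 0
x = −1 or x = −5, giving (−1, −9) and (−5, −1).

(−5, −1) and (−1, −9)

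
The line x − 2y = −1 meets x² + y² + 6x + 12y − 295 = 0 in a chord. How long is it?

16√5

Centre (−3, −6), r² = 340. Perpendicular distance d from centre to line = |10| / √5 = 10/√5.
Half the chord is √(r² − d²) = √(320), so the full chord is 16√5.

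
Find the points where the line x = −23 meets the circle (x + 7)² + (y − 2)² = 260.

The line gives x = −23. Substituting into the circle:
y² − 4y = 0
y = 4 or y = 0, giving (−23, 4) and (−23, 0).

(−23, 0) and (−23, 4)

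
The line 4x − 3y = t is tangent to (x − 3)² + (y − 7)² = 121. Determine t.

t = −64 or t = 46

For a tangent, require d(centre, line) = r = 11.
|4·3 − 3·7 − t| / √25 = 11
|t − (−9)| = 11·5, so t = 46 or t = −64.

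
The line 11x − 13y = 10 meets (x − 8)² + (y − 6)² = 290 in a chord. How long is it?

Express y = (−10 + 11x)/13 and substitute into the circle:
290x² − 4640x − 30450 = 0  ⟹  x² − 16x − 105 = 0
x = 21 or x = −5, giving (21, 17) and (−5, −5).
Chord length = distance between (21, 17) and (−5, −5) = √1160 = 2√290.

2√290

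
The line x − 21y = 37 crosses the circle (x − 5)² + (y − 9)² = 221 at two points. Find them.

(−5, −2) and (16, −1)

From the line, y = (−37 + x)/21. Substituting:
442x² − 4862x − 35360 = 0  ⟹  x² − 11x − 80 = 0
x = 16 or x = −5, giving (16, −1) and (−5, −2).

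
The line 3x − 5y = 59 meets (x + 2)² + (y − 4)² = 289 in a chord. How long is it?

3√34

Express y = (−59 + 3x)/5 and substitute into the circle:
34x² − 374x − 884 = 0  ⟹  x² − 11x − 26 = 0
x = 13 or x = −2, giving (13, −4) and (−2, −13).
Chord length = distance between (13, −4) and (−2, −13) = √306 = 3√34.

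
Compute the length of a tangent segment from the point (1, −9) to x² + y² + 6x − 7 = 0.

9

The centre is (−3, 0) and r = 4. The square of the distance from P to the centre is 16 + 81 = 97.
Power of the point: PT² = |PO|² − r² = 81, so PT = 9.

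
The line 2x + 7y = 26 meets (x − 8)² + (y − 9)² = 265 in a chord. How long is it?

From the line, y = (26 − 2x)/7. Substituting:
53x² − 636x − 8480 = 0  ⟹  x² − 12x − 160 = 0
x = 20 or x = −8, giving (20, −2) and (−8, 6).
Chord length = distance between (20, −2) and (−8, 6) = √848 = 4√53.

4√53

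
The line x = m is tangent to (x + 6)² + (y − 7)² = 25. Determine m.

Tangency holds when the distance from the centre (−6, 7) to the line equals the radius 5:
|1·(−6) + 0·7 − m| / √1 = 5
|m − (−6)| = 5, so m = −1 or m = −11.

m = −11 or m = −1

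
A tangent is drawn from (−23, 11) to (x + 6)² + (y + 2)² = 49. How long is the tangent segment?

√409

The centre is (−6, −2) and r = 7. The square of the distance from P to the centre is 289 + 169 = 458.
Power of the point: PT² = |PO|² − r² = 409, so PT = √409.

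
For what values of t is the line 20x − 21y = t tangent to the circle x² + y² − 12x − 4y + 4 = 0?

For a tangent, require d(centre, line) = r = 6.
|20·6 − 21·2 − t| / √841 = 6
|t − (78)| = 6·29, so t = 252 or t = −96.

t = −96 or t = 252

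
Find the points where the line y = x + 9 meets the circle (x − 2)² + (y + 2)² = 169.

(−11, −2) and (2, 11)

Express y = x + 9 and substitute into the circle:
2x² + 18x − 44 = 0  ⟹  x² + 9x − 22 = 0
x = 2 or x = −11, giving (2, 11) and (−11, −2).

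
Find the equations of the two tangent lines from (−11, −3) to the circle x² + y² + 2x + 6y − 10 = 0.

Write the tangent as mx − y + (−3 − m·(−11)) = 0 and set its distance from the centre to 2√5:
(10m − (0))² = 20(m² + 1)
4m² − 1 = 0, so m = 1/2 or m = −1/2.
With m = 1/2: x − 2y = −5. With m = −1/2: x + 2y = −17.

x − 2y = −5 and x + 2y = −17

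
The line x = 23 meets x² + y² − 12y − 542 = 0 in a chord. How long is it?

The line gives x = 23. Substituting into the circle:
y² − 12y − 13 = 0
y = 13 or y = −1, giving (23, 13) and (23, −1).
|(23, 13) − (23, −1)| = √((0)² + (14)²) = 14.

14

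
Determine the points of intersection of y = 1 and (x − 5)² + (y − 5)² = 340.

(−13, 1) and (23, 1)

From the line, y = 1. Substituting:
x² − 10x − 299 = 0
x = 23 or x = −13, giving (23, 1) and (−13, 1).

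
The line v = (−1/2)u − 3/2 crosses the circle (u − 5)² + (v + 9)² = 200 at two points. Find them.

(−5, 1) and (19, −11)

From the line, v = (−3 − u)/2. Substituting:
5u² − 70u − 475 = 0  ⟹  u² − 14u − 95 = 0
u = 19 or u = −5, giving (19, −11) and (−5, 1).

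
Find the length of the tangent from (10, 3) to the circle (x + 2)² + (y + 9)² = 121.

√167

With centre O = (−2, −9), |OP|² = 288 and r² = 121.
Power of the point: PT² = |PO|² − r² = 167, so PT = √167.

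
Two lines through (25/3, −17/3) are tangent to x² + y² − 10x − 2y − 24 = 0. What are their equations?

x − y = 14 and x − 7y = 48

Write the tangent as mx − y + (−17/3 − m·(25/3)) = 0 and set its distance from the centre to 5√2:
(−10/3m − (20/3))² = 50(m² + 1)
7m² − 8m + 1 = 0, so m = 1 or m = 1/7.
Through (25/3, −17/3) these give x − y = 14 and x − 7y = 48.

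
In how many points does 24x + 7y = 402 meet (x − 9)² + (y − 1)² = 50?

0

Substituting the line into the circle gives 625x² − 19842x + 157544 = 0.
Δ = 393704964 − 393860000 = −155036.
No real roots: the line does not meet the circle.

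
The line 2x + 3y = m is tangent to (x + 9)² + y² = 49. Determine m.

m = −18 ± 7√13

Tangency holds when the distance from the centre (−9, 0) to the line equals the radius 7:
|2·(−9) + 3·0 − m| / √13 = 7
|m − (−18)| = 7√13.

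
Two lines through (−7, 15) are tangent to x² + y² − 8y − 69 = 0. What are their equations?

Write the tangent as mx − y + (15 − m·(−7)) = 0 and set its distance from the centre to √85:
(7m − (−11))² = 85(m² + 1)
18m² − 77m − 18 = 0, so m = −2/9 or m = 9/2.
With m = −2/9: 2x + 9y = 121. With m = 9/2: 9x − 2y = −93.

2x + 9y = 121 and 9x − 2y = −93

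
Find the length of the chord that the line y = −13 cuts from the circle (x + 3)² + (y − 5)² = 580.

32

Express y = −13 and substitute into the circle:
x² + 6x − 247 = 0
x = 13 or x = −19, giving (13, −13) and (−19, −13).
Chord length = distance between (13, −13) and (−19, −13) = √1024 = 32.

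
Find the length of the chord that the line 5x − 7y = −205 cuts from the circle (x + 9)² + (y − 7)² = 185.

Express y = (205 + 5x)/7 and substitute into the circle:
74x² + 2442x + 19240 = 0  ⟹  x² + 33x + 260 = 0
x = −13 or x = −20, giving (−13, 20) and (−20, 15).
Chord length = distance between (−13, 20) and (−20, 15) = √74 = √74.

√74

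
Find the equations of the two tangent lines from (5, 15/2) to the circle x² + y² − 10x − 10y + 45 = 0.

x − 2y = −10 and x + 2y = 20

A line y − (15/2) = m(x − (5)) is tangent when its distance from (5, 5) is √5:
(0m − (−5/2))² = 5(m² + 1)
4m² − 1 = 0, so m = 1/2 or m = −1/2.
Through (5, 15/2) these give x − 2y = −10 and x + 2y = 20.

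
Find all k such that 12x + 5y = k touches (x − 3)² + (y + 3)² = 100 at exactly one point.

k = −109 or k = 151

The line touches the circle iff its distance from (3, −3) is 10:
|12·3 + 5·(−3) − k| / √169 = 10
|k − (21)| = 10·13, so k = 151 or k = −109.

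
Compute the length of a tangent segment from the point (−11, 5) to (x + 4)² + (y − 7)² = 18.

√35

With centre O = (−4, 7), |OP|² = 53 and r² = 18.
Power of the point: PT² = |PO|² − r² = 35, so PT = √35.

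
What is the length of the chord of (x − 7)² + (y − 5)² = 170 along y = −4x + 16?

The distance from (7, 5) to the line is 17/√17, and r² = 170.
Half the chord is √(r² − d²) = √(153), so the full chord is 6√17.

6√17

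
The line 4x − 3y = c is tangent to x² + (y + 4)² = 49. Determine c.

The line touches the circle iff its distance from (0, −4) is 7:
|4·0 − 3·(−4) − c| / √25 = 7
|c − (12)| = 7·5, so c = 47 or c = −23.

c = −23 or c = 47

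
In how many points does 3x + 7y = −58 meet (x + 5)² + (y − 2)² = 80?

2

Centre (−5, 2), r² = 80. Distance² from centre to line = (57)²/58 = 3249/58.
Since d² < r², the line cuts the circle twice.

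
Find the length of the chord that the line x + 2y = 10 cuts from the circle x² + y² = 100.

8√5

Centre (0, 0), r² = 100. Perpendicular distance d from centre to line = |−10| / √5 = 10/√5.
Half the chord is √(r² − d²) = √(80), so the full chord is 8√5.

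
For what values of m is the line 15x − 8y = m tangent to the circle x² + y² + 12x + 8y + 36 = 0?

Tangency holds when the distance from the centre (−6, −4) to the line equals the radius 4:
|15·(−6) − 8·(−4) − m| / √289 = 4
|m − (−58)| = 4·17, so m = 10 or m = −126.

m = −126 or m = 10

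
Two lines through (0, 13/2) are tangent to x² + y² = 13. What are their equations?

Write the tangent as mx − y + (13/2 − m·(0)) = 0 and set its distance from the centre to √13:
(0m − (−13/2))² = 13(m² + 1)
4m² − 9 = 0, so m = 3/2 or m = −3/2.
With m = 3/2: 3x − 2y = −13. With m = −3/2: 3x + 2y = 13.

3x − 2y = −13 and 3x + 2y = 13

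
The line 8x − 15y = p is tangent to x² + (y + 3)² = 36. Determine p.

For a tangent, require d(centre, line) = r = 6.
|8·0 − 15·(−3) − p| / √289 = 6
|p − (45)| = 6·17, so p = 147 or p = −57.

p = −57 or p = 147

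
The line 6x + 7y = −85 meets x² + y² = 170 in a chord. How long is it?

2√85

The distance from (0, 0) to the line is 85/√85, and r² = 170.
Chord = 2√(r² − d²) = 2·√(85) = 2√85.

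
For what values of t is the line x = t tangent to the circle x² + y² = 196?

The line touches the circle iff its distance from (0, 0) is 14:
|1·0 + 0·0 − t| / √1 = 14
|t| = 14, so t = 14 or t = −14.

t = −14 or t = 14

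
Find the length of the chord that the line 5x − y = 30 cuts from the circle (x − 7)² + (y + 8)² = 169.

5√26

Centre (7, −8), r² = 169. Perpendicular distance d from centre to line = |13| / √26 = 13/√26.
Chord = 2√(r² − d²) = 2·√(325/2) = 5√26.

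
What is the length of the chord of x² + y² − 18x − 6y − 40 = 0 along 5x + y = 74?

Express y = −5x + 74 and substitute into the circle:
26x² − 728x + 4992 = 0  ⟹  x² − 28x + 192 = 0
x = 16 or x = 12, giving (16, −6) and (12, 14).
|(16, −6) − (12, 14)| = √((4)² + (−20)²) = 4√26.

4√26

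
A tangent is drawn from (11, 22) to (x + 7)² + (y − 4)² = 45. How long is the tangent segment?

Centre (−7, 4), r² = 45. |PO|² = (18)² + (18)² = 648.
The tangent meets the radius at right angles, so tangent² = |PO|² − r² = 648 − 45 = 603.

3√67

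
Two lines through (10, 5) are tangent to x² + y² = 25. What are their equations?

Write the tangent as mx − y + (5 − m·(10)) = 0 and set its distance from the centre to 5:
(−10m − (−5))² = 25(m² + 1)
3m² − 4m = 0, so m = 4/3 or m = 0.
Through (10, 5) these give 4x − 3y = 25 and y = 5.

4x − 3y = 25 and y = 5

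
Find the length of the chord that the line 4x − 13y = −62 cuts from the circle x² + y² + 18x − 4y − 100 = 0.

The distance from (−9, 2) to the line is 0/√185, and r² = 185.
Chord = 2√(r² − d²) = 2·√(185) = 2√185.

2√185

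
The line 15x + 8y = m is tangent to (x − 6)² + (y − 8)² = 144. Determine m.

Tangency holds when the distance from the centre (6, 8) to the line equals the radius 12:
|15·6 + 8·8 − m| / √289 = 12
|m − (154)| = 12·17, so m = 358 or m = −50.

m = −50 or m = 358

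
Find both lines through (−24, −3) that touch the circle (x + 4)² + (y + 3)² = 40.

Write the tangent as mx − y + (−3 − m·(−24)) = 0 and set its distance from the centre to 2√10:
(20m − (0))² = 40(m² + 1)
9m² − 1 = 0, so m = −1/3 or m = 1/3.
Through (−24, −3) these give x + 3y = −33 and x − 3y = −15.

x + 3y = −33 and x − 3y = −15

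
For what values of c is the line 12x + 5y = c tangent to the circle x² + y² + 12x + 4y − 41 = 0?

c = −199 or c = 35

For a tangent, require d(centre, line) = r = 9.
|12·(−6) + 5·(−2) − c| / √169 = 9
|c − (−82)| = 9·13, so c = 35 or c = −199.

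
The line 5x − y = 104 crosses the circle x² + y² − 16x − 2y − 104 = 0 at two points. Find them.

Express y = 5x − 104 and substitute into the circle:
26x² − 1066x + 10920 = 0  ⟹  x² − 41x + 420 = 0
x = 21 or x = 20, giving (21, 1) and (20, −4).

(20, −4) and (21, 1)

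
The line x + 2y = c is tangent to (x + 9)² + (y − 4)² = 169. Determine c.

c = −1 ± 13√5

The line touches the circle iff its distance from (−9, 4) is 13:
|1·(−9) + 2·4 − c| / √5 = 13
|c − (−1)| = 13√5.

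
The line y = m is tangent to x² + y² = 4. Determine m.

m = −2 or m = 2

Tangency holds when the distance from the centre (0, 0) to the line equals the radius 2:
|0·0 + 1·0 − m| / √1 = 2
|m| = 2, so m = 2 or m = −2.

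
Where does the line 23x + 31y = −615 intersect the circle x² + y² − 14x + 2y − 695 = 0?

Substitute y = (−615 − 23x)/31:
1490x² + 13410x − 327800 = 0  ⟹  x² + 9x − 220 = 0
x = 11 or x = −20, giving (11, −28) and (−20, −5).

(−20, −5) and (11, −28)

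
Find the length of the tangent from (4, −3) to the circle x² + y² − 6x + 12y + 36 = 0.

1

The centre is (3, −6) and r = 3. The square of the distance from P to the centre is 1 + 9 = 10.
Power of the point: PT² = |PO|² − r² = 1, so PT = 1.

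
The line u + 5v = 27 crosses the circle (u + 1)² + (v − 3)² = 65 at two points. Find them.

(−8, 7) and (7, 4)

Express v = (27 − u)/5 and substitute into the circle:
26u² + 26u − 1456 = 0  ⟹  u² + u − 56 = 0
u = 7 or u = −8, giving (7, 4) and (−8, 7).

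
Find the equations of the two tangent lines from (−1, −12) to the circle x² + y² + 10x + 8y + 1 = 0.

Write the tangent as mx − y + (−12 − m·(−1)) = 0 and set its distance from the centre to 2√10:
(−4m − (8))² = 40(m² + 1)
3m² − 8m − 3 = 0, so m = 3 or m = −1/3.
Through (−1, −12) these give 3x − y = 9 and x + 3y = −37.

3x − y = 9 and x + 3y = −37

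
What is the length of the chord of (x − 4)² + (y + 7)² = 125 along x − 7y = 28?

15√2

Centre (4, −7), r² = 125. Perpendicular distance d from centre to line = |25| / √50 = 25/√50.
Chord = 2√(r² − d²) = 2·√(225/2) = 15√2.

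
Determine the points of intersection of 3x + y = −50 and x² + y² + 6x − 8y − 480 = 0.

Substitute y = −3x − 50:
10x² + 330x + 2420 = 0  ⟹  x² + 33x + 242 = 0
x = −11 or x = −22, giving (−11, −17) and (−22, 16).

(−22, 16) and (−11, −17)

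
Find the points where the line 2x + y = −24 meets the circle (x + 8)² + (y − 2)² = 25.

(−13, 2) and (−11, −2)

Substitute y = −2x − 24:
5x² + 120x + 715 = 0  ⟹  x² + 24x + 143 = 0
x = −11 or x = −13, giving (−11, −2) and (−13, 2).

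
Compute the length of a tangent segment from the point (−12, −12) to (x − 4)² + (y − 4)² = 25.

√487

With centre O = (4, 4), |OP|² = 512 and r² = 25.
The tangent meets the radius at right angles, so tangent² = |PO|² − r² = 512 − 25 = 487.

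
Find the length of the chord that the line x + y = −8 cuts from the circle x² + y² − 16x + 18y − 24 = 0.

17√2

Substitute y = −x − 8:
2x² − 18x − 104 = 0  ⟹  x² − 9x − 52 = 0
x = 13 or x = −4, giving (13, −21) and (−4, −4).
Chord length = distance between (13, −21) and (−4, −4) = √578 = 17√2.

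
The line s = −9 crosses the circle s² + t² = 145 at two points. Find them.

(−9, −8) and (−9, 8)

The line gives s = −9. Substituting into the circle:
t² − 64 = 0
t = 8 or t = −8, giving (−9, 8) and (−9, −8).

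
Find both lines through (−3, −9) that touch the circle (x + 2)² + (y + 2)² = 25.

4x + 3y = −39 and 3x − 4y = 27

Let a tangent through (−3, −9) have slope m. Its distance from (−2, −2) must equal 5:
(1m − (7))² = 25(m² + 1)
12m² + 7m − 12 = 0, so m = −4/3 or m = 3/4.
With m = −4/3: 4x + 3y = −39. With m = 3/4: 3x − 4y = 27.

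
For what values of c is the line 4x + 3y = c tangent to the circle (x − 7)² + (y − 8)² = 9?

The line touches the circle iff its distance from (7, 8) is 3:
|4·7 + 3·8 − c| / √25 = 3
|c − (52)| = 3·5, so c = 67 or c = 37.

c = 37 or c = 67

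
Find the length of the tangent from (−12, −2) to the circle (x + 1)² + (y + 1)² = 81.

√41

The centre is (−1, −1) and r = 9. The square of the distance from P to the centre is 121 + 1 = 122.
The tangent meets the radius at right angles, so tangent² = |PO|² − r² = 122 − 81 = 41.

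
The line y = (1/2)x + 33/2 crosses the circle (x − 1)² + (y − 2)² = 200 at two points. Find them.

From the line, y = (33 + x)/2. Substituting:
5x² + 50x + 45 = 0  ⟹  x² + 10x + 9 = 0
x = −1 or x = −9, giving (−1, 16) and (−9, 12).

(−9, 12) and (−1, 16)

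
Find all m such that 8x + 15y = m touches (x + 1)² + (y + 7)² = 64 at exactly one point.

The line touches the circle iff its distance from (−1, −7) is 8:
|8·(−1) + 15·(−7) − m| / √289 = 8
|m − (−113)| = 8·17, so m = 23 or m = −249.

m = −249 or m = 23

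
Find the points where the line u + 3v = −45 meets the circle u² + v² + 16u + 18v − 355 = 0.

From the line, v = (−45 − u)/3. Substituting:
10u² + 180u − 3600 = 0  ⟹  u² + 18u − 360 = 0
u = 12 or u = −30, giving (12, −19) and (−30, −5).

(−30, −5) and (12, −19)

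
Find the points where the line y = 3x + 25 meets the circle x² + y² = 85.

From the line, y = 3x + 25. Substituting:
10x² + 150x + 540 = 0  ⟹  x² + 15x + 54 = 0
x = −6 or x = −9, giving (−6, 7) and (−9, −2).

(−9, −2) and (−6, 7)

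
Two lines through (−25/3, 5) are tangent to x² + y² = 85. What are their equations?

Write the tangent as mx − y + (5 − m·(−25/3)) = 0 and set its distance from the centre to √85:
(25/3m − (−5))² = 85(m² + 1)
14m² − 75m + 54 = 0, so m = 6/7 or m = 9/2.
Through (−25/3, 5) these give 6x − 7y = −85 and 9x − 2y = −85.

6x − 7y = −85 and 9x − 2y = −85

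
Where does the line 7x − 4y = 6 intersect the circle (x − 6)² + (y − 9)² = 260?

From the line, y = (−6 + 7x)/4. Substituting:
65x² − 780x − 1820 = 0  ⟹  x² − 12x − 28 = 0
x = 14 or x = −2, giving (14, 23) and (−2, −5).

(−2, −5) and (14, 23)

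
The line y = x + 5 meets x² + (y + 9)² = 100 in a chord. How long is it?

2√2

Centre (0, −9), r² = 100. Perpendicular distance d from centre to line = |14| / √2 = 14/√2.
Chord = 2√(r² − d²) = 2·√(2) = 2√2.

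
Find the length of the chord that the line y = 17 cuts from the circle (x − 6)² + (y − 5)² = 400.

Substitute y = 17:
x² − 12x − 220 = 0
x = 22 or x = −10, giving (22, 17) and (−10, 17).
Chord length = distance between (22, 17) and (−10, 17) = √1024 = 32.

32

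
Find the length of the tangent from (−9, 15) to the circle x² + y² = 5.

√301

Centre (0, 0), r² = 5. |PO|² = (−9)² + (15)² = 306.
The tangent meets the radius at right angles, so tangent² = |PO|² − r² = 306 − 5 = 301.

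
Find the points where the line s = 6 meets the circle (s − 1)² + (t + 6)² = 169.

The line gives s = 6. Substituting into the circle:
t² + 12t − 108 = 0
t = 6 or t = −18, giving (6, 6) and (6, −18).

(6, −18) and (6, 6)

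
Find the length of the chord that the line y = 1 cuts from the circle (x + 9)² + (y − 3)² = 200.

28

Express y = 1 and substitute into the circle:
x² + 18x − 115 = 0
x = 5 or x = −23, giving (5, 1) and (−23, 1).
Chord length = distance between (5, 1) and (−23, 1) = √784 = 28.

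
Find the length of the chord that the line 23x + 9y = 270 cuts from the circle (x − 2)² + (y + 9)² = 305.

√610

The distance from (2, −9) to the line is 305/√610, and r² = 305.
Chord = 2√(r² − d²) = 2·√(305/2) = √610.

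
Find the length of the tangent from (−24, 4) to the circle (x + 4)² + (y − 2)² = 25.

With centre O = (−4, 2), |OP|² = 404 and r² = 25.
By the tangent–radius right angle, tangent length = √(|PO|² − r²) = √379.

√379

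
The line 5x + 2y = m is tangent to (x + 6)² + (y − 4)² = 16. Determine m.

m = −22 ± 4√29

Tangency holds when the distance from the centre (−6, 4) to the line equals the radius 4:
|5·(−6) + 2·4 − m| / √29 = 4
|m − (−22)| = 4√29.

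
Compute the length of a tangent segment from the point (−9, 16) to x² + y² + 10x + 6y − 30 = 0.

√313

Centre (−5, −3), r² = 64. |PO|² = (−4)² + (19)² = 377.
The tangent meets the radius at right angles, so tangent² = |PO|² − r² = 377 − 64 = 313.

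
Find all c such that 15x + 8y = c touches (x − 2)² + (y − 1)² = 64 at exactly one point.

c = −98 or c = 174

The line touches the circle iff its distance from (2, 1) is 8:
|15·2 + 8·1 − c| / √289 = 8
|c − (38)| = 8·17, so c = 174 or c = −98.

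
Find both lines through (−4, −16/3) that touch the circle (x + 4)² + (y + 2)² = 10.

Let a tangent through (−4, −16/3) have slope m. Its distance from (−4, −2) must equal √10:
[m·(0) − (10/3)]² = 10(m² + 1)
9m² − 1 = 0, so m = 1/3 or m = −1/3.
Through (−4, −16/3) these give x − 3y = 12 and x + 3y = −20.

x − 3y = 12 and x + 3y = −20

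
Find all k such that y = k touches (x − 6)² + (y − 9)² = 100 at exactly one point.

For a tangent, require d(centre, line) = r = 10.
|0·6 + 1·9 − k| / √1 = 10
|k − (9)| = 10, so k = 19 or k = −1.

k = −1 or k = 19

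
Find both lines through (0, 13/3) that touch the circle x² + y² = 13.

2x + 3y = 13 and 2x − 3y = −13

Let a tangent through (0, 13/3) have slope m. Its distance from (0, 0) must equal √13:
(0m − (−13/3))² = 13(m² + 1)
9m² − 4 = 0, so m = −2/3 or m = 2/3.
With m = −2/3: 2x + 3y = 13. With m = 2/3: 2x − 3y = −13.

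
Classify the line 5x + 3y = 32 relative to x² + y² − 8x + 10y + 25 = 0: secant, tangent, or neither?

neither

Centre (4, −5), r² = 16. Distance² from centre to line = (−27)²/34 = 729/34.
Since d² > r², the line lies outside the circle.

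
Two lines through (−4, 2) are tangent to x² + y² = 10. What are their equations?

3x + y = −10 and x − 3y = −10

Write the tangent as mx − y + (2 − m·(−4)) = 0 and set its distance from the centre to √10:
(4m − (−2))² = 10(m² + 1)
3m² + 8m − 3 = 0, so m = −3 or m = 1/3.
With m = −3: 3x + y = −10. With m = 1/3: x − 3y = −10.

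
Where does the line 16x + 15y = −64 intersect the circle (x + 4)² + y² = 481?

(−19, 16) and (11, −16)

Substitute y = (−64 − 16x)/15:
481x² + 3848x − 100529 = 0  ⟹  x² + 8x − 209 = 0
x = 11 or x = −19, giving (11, −16) and (−19, 16).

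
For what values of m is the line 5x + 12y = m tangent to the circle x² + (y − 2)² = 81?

m = −93 or m = 141

For a tangent, require d(centre, line) = r = 9.
|5·0 + 12·2 − m| / √169 = 9
|m − (24)| = 9·13, so m = 141 or m = −93.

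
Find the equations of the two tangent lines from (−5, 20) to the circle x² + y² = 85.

9x − 2y = −85 and 7x + 6y = 85

A line y − (20) = m(x − (−5)) is tangent when its distance from (0, 0) is √85:
[m·(5) − (−20)]² = 85(m² + 1)
12m² − 40m − 63 = 0, so m = 9/2 or m = −7/6.
With m = 9/2: 9x − 2y = −85. With m = −7/6: 7x + 6y = 85.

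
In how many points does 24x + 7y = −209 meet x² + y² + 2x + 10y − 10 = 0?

1

Substituting the line into the circle gives 625x² + 8450x + 28561 = 0.
Δ = 71402500 − 71402500 = 0.
A repeated root: the line is tangent.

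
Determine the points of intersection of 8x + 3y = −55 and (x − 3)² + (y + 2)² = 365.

(−11, 11) and (1, −21)

From the line, y = (−55 − 8x)/3. Substituting:
73x² + 730x − 803 = 0  ⟹  x² + 10x − 11 = 0
x = 1 or x = −11, giving (1, −21) and (−11, 11).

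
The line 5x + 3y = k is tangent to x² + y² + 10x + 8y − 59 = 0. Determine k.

The line touches the circle iff its distance from (−5, −4) is 10:
|5·(−5) + 3·(−4) − k| / √34 = 10
|k − (−37)| = 10√34.

k = −37 ± 10√34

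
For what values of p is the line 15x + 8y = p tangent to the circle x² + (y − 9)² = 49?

The line touches the circle iff its distance from (0, 9) is 7:
|15·0 + 8·9 − p| / √289 = 7
|p − (72)| = 7·17, so p = 191 or p = −47.

p = −47 or p = 191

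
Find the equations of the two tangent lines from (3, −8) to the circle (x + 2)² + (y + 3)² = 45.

Write the tangent as mx − y + (−8 − m·(3)) = 0 and set its distance from the centre to 3√5:
[m·(−5) − (5)]² = 45(m² + 1)
2m² − 5m + 2 = 0, so m = 2 or m = 1/2.
Through (3, −8) these give 2x − y = 14 and x − 2y = 19.

2x − y = 14 and x − 2y = 19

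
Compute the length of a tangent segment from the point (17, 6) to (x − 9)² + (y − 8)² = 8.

2√15

The centre is (9, 8) and r = 2√2. The square of the distance from P to the centre is 64 + 4 = 68.
Power of the point: PT² = |PO|² − r² = 60, so PT = 2√15.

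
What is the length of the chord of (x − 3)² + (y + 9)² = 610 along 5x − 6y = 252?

2√61

Substitute y = (−252 + 5x)/6:
61x² − 2196x + 17568 = 0  ⟹  x² − 36x + 288 = 0
x = 24 or x = 12, giving (24, −22) and (12, −32).
Chord length = distance between (24, −22) and (12, −32) = √244 = 2√61.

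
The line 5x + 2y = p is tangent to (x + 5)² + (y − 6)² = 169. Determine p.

p = −13 ± 13√29

Tangency holds when the distance from the centre (−5, 6) to the line equals the radius 13:
|5·(−5) + 2·6 − p| / √29 = 13
|p − (−13)| = 13√29.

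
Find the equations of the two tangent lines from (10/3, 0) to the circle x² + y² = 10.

3x − y = 10 and 3x + y = 10

A line y − (0) = m(x − (10/3)) is tangent when its distance from (0, 0) is √10:
(−10/3m − (0))² = 10(m² + 1)
m² − 9 = 0, so m = 3 or m = −3.
Through (10/3, 0) these give 3x − y = 10 and 3x + y = 10.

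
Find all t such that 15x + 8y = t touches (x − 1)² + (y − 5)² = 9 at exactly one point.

t = 4 or t = 106

The line touches the circle iff its distance from (1, 5) is 3:
|15·1 + 8·5 − t| / √289 = 3
|t − (55)| = 3·17, so t = 106 or t = 4.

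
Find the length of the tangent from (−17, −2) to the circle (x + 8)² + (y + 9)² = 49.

With centre O = (−8, −9), |OP|² = 130 and r² = 49.
Power of the point: PT² = |PO|² − r² = 81, so PT = 9.

9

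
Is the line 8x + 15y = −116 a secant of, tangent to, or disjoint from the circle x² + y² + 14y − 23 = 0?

Substituting the line into the circle gives 289x² + 176x − 16079 = 0.
Δ = 30976 − (−18587324) = 18618300.
Two real roots: the line is a secant.

secant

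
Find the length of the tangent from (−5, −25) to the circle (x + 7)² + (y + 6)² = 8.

Centre (−7, −6), r² = 8. |PO|² = (2)² + (−19)² = 365.
The tangent meets the radius at right angles, so tangent² = |PO|² − r² = 365 − 8 = 357.

√357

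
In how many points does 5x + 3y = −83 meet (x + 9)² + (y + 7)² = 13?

2

Substituting the line into the circle gives 34x² + 782x + 4456 = 0.
Δ = 611524 − 606016 = 5508.
Two real roots: the line is a secant.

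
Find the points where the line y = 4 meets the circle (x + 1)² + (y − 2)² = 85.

(−10, 4) and (8, 4)

Substitute y = 4:
x² + 2x − 80 = 0
x = 8 or x = −10, giving (8, 4) and (−10, 4).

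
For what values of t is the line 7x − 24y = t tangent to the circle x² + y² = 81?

t = −225 or t = 225

The line touches the circle iff its distance from (0, 0) is 9:
|7·0 − 24·0 − t| / √625 = 9
|t| = 9·25, so t = 225 or t = −225.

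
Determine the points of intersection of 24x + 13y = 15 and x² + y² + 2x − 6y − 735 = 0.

(−14, 27) and (12, −21)

From the line, y = (15 − 24x)/13. Substituting:
745x² + 1490x − 125160 = 0  ⟹  x² + 2x − 168 = 0
x = 12 or x = −14, giving (12, −21) and (−14, 27).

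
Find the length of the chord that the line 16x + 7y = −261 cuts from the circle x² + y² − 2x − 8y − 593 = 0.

Substitute y = (−261 − 16x)/7:
305x² + 9150x + 53680 = 0  ⟹  x² + 30x + 176 = 0
x = −8 or x = −22, giving (−8, −19) and (−22, 13).
|(−8, −19) − (−22, 13)| = √((14)² + (−32)²) = 2√305.

2√305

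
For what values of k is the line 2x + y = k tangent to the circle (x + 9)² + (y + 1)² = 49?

k = −19 ± 7√5

The line touches the circle iff its distance from (−9, −1) is 7:
|2·(−9) + 1·(−1) − k| / √5 = 7
|k − (−19)| = 7√5.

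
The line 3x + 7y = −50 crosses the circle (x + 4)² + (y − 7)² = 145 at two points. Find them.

(−12, −2) and (−5, −5)

Express y = (−50 − 3x)/7 and substitute into the circle:
58x² + 986x + 3480 = 0  ⟹  x² + 17x + 60 = 0
x = −5 or x = −12, giving (−5, −5) and (−12, −2).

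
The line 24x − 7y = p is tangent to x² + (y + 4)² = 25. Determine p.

p = −97 or p = 153

The line touches the circle iff its distance from (0, −4) is 5:
|24·0 − 7·(−4) − p| / √625 = 5
|p − (28)| = 5·25, so p = 153 or p = −97.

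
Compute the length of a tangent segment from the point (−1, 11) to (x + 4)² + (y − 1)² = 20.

With centre O = (−4, 1), |OP|² = 109 and r² = 20.
Power of the point: PT² = |PO|² − r² = 89, so PT = √89.

√89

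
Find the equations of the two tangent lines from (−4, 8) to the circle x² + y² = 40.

x + 3y = 20 and 3x − y = −20

A line y − (8) = m(x − (−4)) is tangent when its distance from (0, 0) is 2√10:
(4m − (−8))² = 40(m² + 1)
3m² − 8m − 3 = 0, so m = −1/3 or m = 3.
Through (−4, 8) these give x + 3y = 20 and 3x − y = −20.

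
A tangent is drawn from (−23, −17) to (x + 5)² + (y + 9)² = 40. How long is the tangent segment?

2√87

Centre (−5, −9), r² = 40. |PO|² = (−18)² + (−8)² = 388.
By the tangent–radius right angle, tangent length = √(|PO|² − r²) = √348 = 2√87.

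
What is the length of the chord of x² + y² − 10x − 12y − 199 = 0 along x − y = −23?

6√2

The distance from (5, 6) to the line is 22/√2, and r² = 260.
Half the chord is √(r² − d²) = √(18), so the full chord is 6√2.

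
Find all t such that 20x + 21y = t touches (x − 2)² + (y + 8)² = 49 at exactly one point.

Tangency holds when the distance from the centre (2, −8) to the line equals the radius 7:
|20·2 + 21·(−8) − t| / √841 = 7
|t − (−128)| = 7·29, so t = 75 or t = −331.

t = −331 or t = 75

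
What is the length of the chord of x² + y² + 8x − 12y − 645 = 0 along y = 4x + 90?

From the line, y = 4x + 90. Substituting:
17x² + 680x + 6375 = 0  ⟹  x² + 40x + 375 = 0
x = −15 or x = −25, giving (−15, 30) and (−25, −10).
Chord length = distance between (−15, 30) and (−25, −10) = √1700 = 10√17.

10√17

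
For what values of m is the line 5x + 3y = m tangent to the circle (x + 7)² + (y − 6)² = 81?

m = −17 ± 9√34

For a tangent, require d(centre, line) = r = 9.
|5·(−7) + 3·6 − m| / √34 = 9
|m − (−17)| = 9√34.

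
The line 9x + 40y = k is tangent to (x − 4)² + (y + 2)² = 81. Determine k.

k = −413 or k = 325

For a tangent, require d(centre, line) = r = 9.
|9·4 + 40·(−2) − k| / √1681 = 9
|k − (−44)| = 9·41, so k = 325 or k = −413.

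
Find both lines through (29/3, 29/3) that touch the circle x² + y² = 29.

2x − 5y = −29 and 5x − 2y = 29

Let a tangent through (29/3, 29/3) have slope m. Its distance from (0, 0) must equal √29:
(−29/3m − (−29/3))² = 29(m² + 1)
10m² − 29m + 10 = 0, so m = 2/5 or m = 5/2.
Through (29/3, 29/3) these give 2x − 5y = −29 and 5x − 2y = 29.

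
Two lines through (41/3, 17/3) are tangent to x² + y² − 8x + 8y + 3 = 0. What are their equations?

5x − 2y = 57 and 2x − 5y = −1

A line y − (17/3) = m(x − (41/3)) is tangent when its distance from (4, −4) is √29:
[m·(−29/3) − (−29/3)]² = 29(m² + 1)
10m² − 29m + 10 = 0, so m = 5/2 or m = 2/5.
With m = 5/2: 5x − 2y = 57. With m = 2/5: 2x − 5y = −1.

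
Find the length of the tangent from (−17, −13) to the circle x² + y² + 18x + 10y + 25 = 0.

√47

Centre (−9, −5), r² = 81. |PO|² = (−8)² + (−8)² = 128.
Power of the point: PT² = |PO|² − r² = 47, so PT = √47.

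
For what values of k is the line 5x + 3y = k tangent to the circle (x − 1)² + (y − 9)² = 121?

The line touches the circle iff its distance from (1, 9) is 11:
|5·1 + 3·9 − k| / √34 = 11
|k − (32)| = 11√34.

k = 32 ± 11√34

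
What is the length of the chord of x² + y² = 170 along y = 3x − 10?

Substitute y = 3x − 10:
10x² − 60x − 70 = 0  ⟹  x² − 6x − 7 = 0
x = 7 or x = −1, giving (7, 11) and (−1, −13).
Chord length = distance between (7, 11) and (−1, −13) = √640 = 8√10.

8√10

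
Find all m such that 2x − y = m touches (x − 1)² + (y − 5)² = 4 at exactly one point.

Tangency holds when the distance from the centre (1, 5) to the line equals the radius 2:
|2·1 − 1·5 − m| / √5 = 2
|m − (−3)| = 2√5.

m = −3 ± 2√5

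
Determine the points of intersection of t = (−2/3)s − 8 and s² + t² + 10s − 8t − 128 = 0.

(−18, 4) and (0, −8)

Express t = (−24 − 2s)/3 and substitute into the circle:
13s² + 234s = 0  ⟹  s² + 18s = 0
s = 0 or s = −18, giving (0, −8) and (−18, 4).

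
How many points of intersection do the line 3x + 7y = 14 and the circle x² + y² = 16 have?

Substituting the line into the circle gives 58x² − 84x − 588 = 0.
Discriminant = (−84)² − 4·58·(−588) = 143472 > 0.
Two real roots: the line is a secant.

2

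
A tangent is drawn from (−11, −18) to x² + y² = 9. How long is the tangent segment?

With centre O = (0, 0), |OP|² = 445 and r² = 9.
By the tangent–radius right angle, tangent length = √(|PO|² − r²) = √436 = 2√109.

2√109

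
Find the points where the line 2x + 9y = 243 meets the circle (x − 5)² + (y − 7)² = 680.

Express y = (243 − 2x)/9 and substitute into the circle:
85x² − 1530x − 20655 = 0  ⟹  x² − 18x − 243 = 0
x = 27 or x = −9, giving (27, 21) and (−9, 29).

(−9, 29) and (27, 21)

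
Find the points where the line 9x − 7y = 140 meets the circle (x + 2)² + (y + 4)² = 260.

Substitute y = (−140 + 9x)/7:
130x² − 1820x = 0  ⟹  x² − 14x = 0
x = 14 or x = 0, giving (14, −2) and (0, −20).

(0, −20) and (14, −2)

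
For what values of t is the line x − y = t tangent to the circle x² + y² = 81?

t = ±9√2

Tangency holds when the distance from the centre (0, 0) to the line equals the radius 9:
|1·0 − 1·0 − t| / √2 = 9
|t| = 9√2.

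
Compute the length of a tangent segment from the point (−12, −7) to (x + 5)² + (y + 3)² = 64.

With centre O = (−5, −3), |OP|² = 65 and r² = 64.
Power of the point: PT² = |PO|² − r² = 1, so PT = 1.

1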